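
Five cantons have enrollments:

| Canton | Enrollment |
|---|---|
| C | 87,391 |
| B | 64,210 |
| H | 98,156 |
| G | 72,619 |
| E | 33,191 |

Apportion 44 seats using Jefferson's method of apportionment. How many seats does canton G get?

9

Standard divisor 355567/44 ≈ 8081.068; standard quotas: C 10.814, B 7.946, H 12.146, G 8.986, E 4.107.
Rounding down gives 10, 7, 12, 8, 4 = 41 seats, so the divisor must be adjusted.
With modified divisor 7700: modified quotas C 11.349, B 8.339, H 12.748, G 9.431, E 4.311.
Rounding down: C 11, B 8, H 12, G 9, E 4 (total 44).
G receives 9.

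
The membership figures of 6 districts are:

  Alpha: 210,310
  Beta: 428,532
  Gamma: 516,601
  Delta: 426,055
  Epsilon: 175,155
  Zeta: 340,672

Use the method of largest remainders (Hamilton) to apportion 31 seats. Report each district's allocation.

Standard divisor: 2097325 ÷ 31 ≈ 67655.645.
Standard quotas: Alpha 3.1085, Beta 6.3340, Gamma 7.6357, Delta 6.2974, Epsilon 2.5889, Zeta 5.0354.
Lower quotas: Alpha 3, Beta 6, Gamma 7, Delta 6, Epsilon 2, Zeta 5 (sum 29, leaving 2 seats).
Remainders in descending order: Gamma 0.6357, Epsilon 0.5889, Beta 0.3340, Delta 0.2974, Alpha 0.1085, Zeta 0.0354.
Largest remainders: Gamma, Epsilon receive the extra seats.

Alpha 3, Beta 6, Gamma 8, Delta 6, Epsilon 3, Zeta 5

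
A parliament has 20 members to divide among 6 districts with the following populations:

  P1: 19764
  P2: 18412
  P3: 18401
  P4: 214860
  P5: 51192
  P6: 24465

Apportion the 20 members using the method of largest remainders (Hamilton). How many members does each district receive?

Standard divisor: 347094 ÷ 20 ≈ 17354.7.
Standard quotas: P1 1.1388, P2 1.0609, P3 1.0603, P4 12.3805, P5 2.9497, P6 1.4097.
Lower quotas: P1 1, P2 1, P3 1, P4 12, P5 2, P6 1 (sum 18, leaving 2 seats).
Remainders in descending order: P5 0.9497, P6 0.4097, P4 0.3805, P1 0.1388, P2 0.0609, P3 0.0603.
Largest remainders: P5, P6 receive the extra seats.

P1: 1, P2: 1, P3: 1, P4: 12, P5: 3, P6: 2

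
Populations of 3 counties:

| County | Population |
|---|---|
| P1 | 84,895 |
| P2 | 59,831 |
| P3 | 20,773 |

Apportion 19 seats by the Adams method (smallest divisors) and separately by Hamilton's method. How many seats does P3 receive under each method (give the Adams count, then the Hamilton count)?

Adams: P1 9, P2 7, P3 3.
Hamilton: P1 10, P2 7, P3 2.
P3 gets 3 under Adams and 2 under Hamilton.

3 and 2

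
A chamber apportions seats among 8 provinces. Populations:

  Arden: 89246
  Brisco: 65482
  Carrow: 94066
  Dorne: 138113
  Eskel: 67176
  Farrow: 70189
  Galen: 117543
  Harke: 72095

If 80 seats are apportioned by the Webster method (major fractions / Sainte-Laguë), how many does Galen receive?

Standard divisor 713910/80 ≈ 8923.875; standard quotas: Arden 10.001, Brisco 7.338, Carrow 10.541, Dorne 15.477, Eskel 7.528, Farrow 7.865, Galen 13.172, Harke 8.079.
Rounding to the nearest integer gives Arden 10, Brisco 7, Carrow 11, Dorne 15, Eskel 8, Farrow 8, Galen 13, Harke 8 — total 80, matching the house size, so no adjustment is needed.
Galen receives 13.

13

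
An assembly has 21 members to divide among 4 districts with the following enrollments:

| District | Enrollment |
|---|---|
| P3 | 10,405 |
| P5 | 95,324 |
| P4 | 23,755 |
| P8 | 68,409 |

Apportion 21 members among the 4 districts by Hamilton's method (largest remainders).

P3 1, P5 10, P4 3, P8 7

Total 197893; standard divisor 197893/21 ≈ 9423.476.
Standard quotas: P3 1.1042, P5 10.1156, P4 2.5208, P8 7.2594.
Lower quotas: P3 1, P5 10, P4 2, P8 7 (sum 20, leaving 1 seat).
Remainders in descending order: P4 0.5208, P8 0.2594, P5 0.1156, P3 0.1042.
Largest remainder: P4 receives the extra seat.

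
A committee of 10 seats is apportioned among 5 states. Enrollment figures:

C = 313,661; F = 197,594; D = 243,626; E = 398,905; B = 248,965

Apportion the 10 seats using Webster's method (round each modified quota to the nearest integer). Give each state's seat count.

Standard divisor 1402751/10 ≈ 140275.1; standard quotas: C 2.236, F 1.409, D 1.737, E 2.844, B 1.775.
Rounding to the nearest integer gives C 2, F 1, D 2, E 3, B 2 — total 10, matching the house size, so no adjustment is needed.

C 2, F 1, D 2, E 3, B 2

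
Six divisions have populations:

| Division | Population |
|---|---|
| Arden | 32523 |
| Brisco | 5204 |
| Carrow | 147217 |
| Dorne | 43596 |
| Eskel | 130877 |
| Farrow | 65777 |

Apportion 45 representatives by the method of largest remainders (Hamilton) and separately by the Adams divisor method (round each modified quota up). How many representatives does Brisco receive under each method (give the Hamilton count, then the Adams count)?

Hamilton: Arden 3, Brisco 0, Carrow 16, Dorne 5, Eskel 14, Farrow 7.
Adams: Arden 4, Brisco 1, Carrow 15, Dorne 5, Eskel 13, Farrow 7.
Brisco gets 0 under Hamilton and 1 under Adams.

0 and 1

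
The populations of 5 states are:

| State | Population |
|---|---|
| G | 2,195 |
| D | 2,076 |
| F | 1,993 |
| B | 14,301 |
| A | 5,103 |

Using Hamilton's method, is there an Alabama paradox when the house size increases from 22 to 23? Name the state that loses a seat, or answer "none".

none

At 22 seats: G 2, D 2, F 2, B 12, A 4.
At 23 seats: G 2, D 2, F 2, B 13, A 4.
No state's allocation decreased.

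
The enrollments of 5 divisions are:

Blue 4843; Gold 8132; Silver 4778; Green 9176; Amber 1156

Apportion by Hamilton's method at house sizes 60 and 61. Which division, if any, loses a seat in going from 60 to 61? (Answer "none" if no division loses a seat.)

At 60 seats: Blue 10, Gold 17, Silver 10, Green 20, Amber 3.
At 61 seats: Blue 11, Gold 18, Silver 10, Green 20, Amber 2.
Amber drops from 3 to 2.

Amber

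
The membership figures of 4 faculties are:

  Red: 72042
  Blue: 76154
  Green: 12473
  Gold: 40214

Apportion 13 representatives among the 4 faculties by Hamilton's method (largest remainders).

Red 5; Blue 5; Green 1; Gold 2

Total 200883; standard divisor 200883/13 ≈ 15452.538.
Standard quotas: Red 4.6621, Blue 4.9283, Green 0.8072, Gold 2.6024.
Lower quotas: Red 4, Blue 4, Green 0, Gold 2 (sum 10, leaving 3 seats).
Remainders in descending order: Blue 0.9283, Green 0.8072, Red 0.6621, Gold 0.6024.
Largest remainders: Blue, Green, Red receive the extra seats.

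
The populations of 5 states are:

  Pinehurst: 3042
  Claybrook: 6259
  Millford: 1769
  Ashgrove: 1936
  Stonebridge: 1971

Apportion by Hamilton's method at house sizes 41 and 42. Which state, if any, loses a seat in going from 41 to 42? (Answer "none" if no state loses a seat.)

Stonebridge

At 41 seats: Pinehurst 8, Claybrook 17, Millford 5, Ashgrove 5, Stonebridge 6.
At 42 seats: Pinehurst 9, Claybrook 18, Millford 5, Ashgrove 5, Stonebridge 5.
Stonebridge drops from 6 to 5.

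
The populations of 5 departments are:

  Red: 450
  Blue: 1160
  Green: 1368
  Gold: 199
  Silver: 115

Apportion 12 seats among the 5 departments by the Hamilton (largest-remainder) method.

Red: 2, Blue: 4, Green: 5, Gold: 1, Silver: 0

Total 3292; standard divisor 3292/12 ≈ 274.333.
Standard quotas: Red 1.640, Blue 4.228, Green 4.987, Gold 0.725, Silver 0.419.
Lower quotas: Red 1, Blue 4, Green 4, Gold 0, Silver 0 (sum 9, leaving 3 seats).
Remainders in descending order: Green 0.987, Gold 0.725, Red 0.640, Silver 0.419, Blue 0.228.
The surplus seats go to Green, Gold, Red.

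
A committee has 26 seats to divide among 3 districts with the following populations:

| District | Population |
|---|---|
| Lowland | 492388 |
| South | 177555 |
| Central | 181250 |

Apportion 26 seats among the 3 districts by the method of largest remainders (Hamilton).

Total 851193; standard divisor 851193/26 ≈ 32738.192.
Standard quotas: Lowland 15.0402, South 5.4235, Central 5.5363.
Lower quotas: Lowland 15, South 5, Central 5 (sum 25, leaving 1 seat).
Remainders in descending order: Central 0.5363, South 0.4235, Lowland 0.0402.
The surplus seat goes to Central.

Lowland 15, South 5, Central 6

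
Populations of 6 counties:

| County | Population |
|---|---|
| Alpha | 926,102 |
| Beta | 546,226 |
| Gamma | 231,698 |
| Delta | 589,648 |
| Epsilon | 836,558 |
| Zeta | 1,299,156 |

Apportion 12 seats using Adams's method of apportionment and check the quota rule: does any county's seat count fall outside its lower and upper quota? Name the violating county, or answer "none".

Standard quotas: Alpha 2.509, Beta 1.480, Gamma 0.628, Delta 1.597, Epsilon 2.266, Zeta 3.520.
Adams allocation: Alpha 2, Beta 2, Gamma 1, Delta 2, Epsilon 2, Zeta 3.
Every allocation lies between the lower and upper quota.

none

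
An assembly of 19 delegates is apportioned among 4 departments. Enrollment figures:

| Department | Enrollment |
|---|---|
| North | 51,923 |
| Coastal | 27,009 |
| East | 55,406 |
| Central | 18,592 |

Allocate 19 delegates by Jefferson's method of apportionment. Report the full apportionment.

North 7; Coastal 3; East 7; Central 2

Standard divisor 152930/19 ≈ 8048.947; standard quotas: North 6.451, Coastal 3.356, East 6.884, Central 2.310.
Rounding down gives 6, 3, 6, 2 = 17 seats, so the divisor must be adjusted.
With modified divisor 7200: modified quotas North 7.212, Coastal 3.751, East 7.695, Central 2.582.
Rounding down: North 7, Coastal 3, East 7, Central 2 (total 19).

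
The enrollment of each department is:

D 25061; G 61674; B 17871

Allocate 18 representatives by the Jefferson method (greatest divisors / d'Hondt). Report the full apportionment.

D: 4, G: 11, B: 3

Standard divisor 104606/18 ≈ 5811.444; standard quotas: D 4.312, G 10.613, B 3.075.
Rounding down gives 4, 10, 3 = 17 seats, so the divisor must be adjusted.
With modified divisor 5400: modified quotas D 4.641, G 11.421, B 3.309.
Rounding down: D 4, G 11, B 3 (total 18).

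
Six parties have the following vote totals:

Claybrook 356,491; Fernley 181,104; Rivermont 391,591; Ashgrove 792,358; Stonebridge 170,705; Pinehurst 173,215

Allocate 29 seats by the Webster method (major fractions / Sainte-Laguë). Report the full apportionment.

Claybrook=5, Fernley=3, Rivermont=6, Ashgrove=11, Stonebridge=2, Pinehurst=2

Standard divisor 2065464/29 ≈ 71222.897; standard quotas: Claybrook 5.005, Fernley 2.543, Rivermont 5.498, Ashgrove 11.125, Stonebridge 2.397, Pinehurst 2.432.
Rounding to the nearest integer gives 5, 3, 5, 11, 2, 2 = 28 seats, so the divisor must be adjusted.
With modified divisor 70200: modified quotas Claybrook 5.078, Fernley 2.580, Rivermont 5.578, Ashgrove 11.287, Stonebridge 2.432, Pinehurst 2.467.
Rounding to the nearest integer: Claybrook 5, Fernley 3, Rivermont 6, Ashgrove 11, Stonebridge 2, Pinehurst 2 (total 29).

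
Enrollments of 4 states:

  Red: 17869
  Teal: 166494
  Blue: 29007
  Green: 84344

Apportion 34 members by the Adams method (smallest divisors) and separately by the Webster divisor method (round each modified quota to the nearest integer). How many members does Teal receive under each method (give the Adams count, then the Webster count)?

18 and 19

Adams: Red 2, Teal 18, Blue 4, Green 10.
Webster: Red 2, Teal 19, Blue 3, Green 10.
Teal gets 18 under Adams and 19 under Webster.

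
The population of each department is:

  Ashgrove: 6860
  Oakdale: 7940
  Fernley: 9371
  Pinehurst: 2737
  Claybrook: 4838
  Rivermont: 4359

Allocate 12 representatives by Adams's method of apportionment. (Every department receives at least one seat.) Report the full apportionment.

Standard divisor 36105/12 ≈ 3008.75; standard quotas: Ashgrove 2.280, Oakdale 2.639, Fernley 3.115, Pinehurst 0.910, Claybrook 1.608, Rivermont 1.449.
Rounding up gives 3, 3, 4, 1, 2, 2 = 15 seats, so the divisor must be adjusted.
With modified divisor 4200: modified quotas Ashgrove 1.633, Oakdale 1.890, Fernley 2.231, Pinehurst 0.652, Claybrook 1.152, Rivermont 1.038.
Rounding up: Ashgrove 2, Oakdale 2, Fernley 3, Pinehurst 1, Claybrook 2, Rivermont 2 (total 12).

Ashgrove 2, Oakdale 2, Fernley 3, Pinehurst 1, Claybrook 2, Rivermont 2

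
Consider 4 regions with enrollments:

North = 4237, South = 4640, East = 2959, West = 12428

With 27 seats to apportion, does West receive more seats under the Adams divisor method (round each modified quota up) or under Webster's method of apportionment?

Webster

Adams: North 5, South 5, East 4, West 13.
Webster: North 5, South 5, East 3, West 14.
West gets 13 under Adams and 14 under Webster.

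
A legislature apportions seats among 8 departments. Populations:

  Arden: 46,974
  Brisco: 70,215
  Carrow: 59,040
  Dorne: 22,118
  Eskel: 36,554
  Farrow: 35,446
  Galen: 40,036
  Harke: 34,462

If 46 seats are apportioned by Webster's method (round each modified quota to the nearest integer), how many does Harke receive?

Standard divisor 344845/46 ≈ 7496.63; standard quotas: Arden 6.266, Brisco 9.366, Carrow 7.876, Dorne 2.950, Eskel 4.876, Farrow 4.728, Galen 5.341, Harke 4.597.
Rounding to the nearest integer gives Arden 6, Brisco 9, Carrow 8, Dorne 3, Eskel 5, Farrow 5, Galen 5, Harke 5 — total 46, matching the house size, so no adjustment is needed.
Harke receives 5.

5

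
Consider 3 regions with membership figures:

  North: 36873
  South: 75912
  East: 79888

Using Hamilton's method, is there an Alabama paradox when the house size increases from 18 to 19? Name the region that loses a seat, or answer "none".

none

At 18 seats: North 3, South 7, East 8.
At 19 seats: North 4, South 7, East 8.
No region's allocation decreased.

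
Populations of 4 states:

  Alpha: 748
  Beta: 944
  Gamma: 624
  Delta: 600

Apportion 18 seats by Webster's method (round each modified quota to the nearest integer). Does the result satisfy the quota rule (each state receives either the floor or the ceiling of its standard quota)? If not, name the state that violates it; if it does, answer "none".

none

Standard quotas: Alpha 4.617, Beta 5.827, Gamma 3.852, Delta 3.704.
Webster allocation: Alpha 4, Beta 6, Gamma 4, Delta 4.
Every allocation lies between the lower and upper quota.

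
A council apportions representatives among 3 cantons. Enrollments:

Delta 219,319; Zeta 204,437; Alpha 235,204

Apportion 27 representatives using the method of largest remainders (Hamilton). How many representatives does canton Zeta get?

8

Standard divisor: 658960 ÷ 27 ≈ 24405.926.
Standard quotas: Delta 8.9863, Zeta 8.3765, Alpha 9.6372.
Lower quotas: Delta 8, Zeta 8, Alpha 9 (sum 25, leaving 2 seats).
Remainders in descending order: Delta 0.9863, Alpha 0.6372, Zeta 0.3765.
The surplus seats go to Delta, Alpha.
Zeta receives 8.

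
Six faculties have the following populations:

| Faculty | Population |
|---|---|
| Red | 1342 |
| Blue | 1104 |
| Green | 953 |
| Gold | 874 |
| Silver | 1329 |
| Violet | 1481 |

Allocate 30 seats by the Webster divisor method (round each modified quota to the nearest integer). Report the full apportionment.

Red=6, Blue=5, Green=4, Gold=4, Silver=5, Violet=6

Standard divisor 7083/30 ≈ 236.1; standard quotas: Red 5.684, Blue 4.676, Green 4.036, Gold 3.702, Silver 5.629, Violet 6.273.
Rounding to the nearest integer gives 6, 5, 4, 4, 6, 6 = 31 seats, so the divisor must be adjusted.
With modified divisor 243: modified quotas Red 5.523, Blue 4.543, Green 3.922, Gold 3.597, Silver 5.469, Violet 6.095.
Rounding to the nearest integer: Red 6, Blue 5, Green 4, Gold 4, Silver 5, Violet 6 (total 30).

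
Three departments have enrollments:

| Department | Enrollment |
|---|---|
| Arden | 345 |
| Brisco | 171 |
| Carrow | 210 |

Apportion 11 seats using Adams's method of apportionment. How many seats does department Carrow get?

3

Standard divisor 726/11 ≈ 66; standard quotas: Arden 5.227, Brisco 2.591, Carrow 3.182.
Rounding up gives 6, 3, 4 = 13 seats, so the divisor must be adjusted.
With modified divisor 80: modified quotas Arden 4.312, Brisco 2.138, Carrow 2.625.
Rounding up: Arden 5, Brisco 3, Carrow 3 (total 11).
Carrow receives 3.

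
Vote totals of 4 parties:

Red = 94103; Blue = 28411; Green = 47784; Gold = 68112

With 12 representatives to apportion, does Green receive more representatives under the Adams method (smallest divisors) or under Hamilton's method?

Adams: Red 4, Blue 2, Green 3, Gold 3.
Hamilton: Red 5, Blue 2, Green 2, Gold 3.
Green gets 3 under Adams and 2 under Hamilton.

Adams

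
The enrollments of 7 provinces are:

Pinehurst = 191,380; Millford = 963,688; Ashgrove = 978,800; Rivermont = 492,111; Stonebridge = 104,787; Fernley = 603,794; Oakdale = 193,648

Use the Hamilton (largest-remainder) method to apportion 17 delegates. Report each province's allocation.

Pinehurst: 1, Millford: 5, Ashgrove: 5, Rivermont: 2, Stonebridge: 0, Fernley: 3, Oakdale: 1

The standard divisor is 3528208/17 ≈ 207541.647.
Standard quotas: Pinehurst 0.9221, Millford 4.6433, Ashgrove 4.7162, Rivermont 2.3711, Stonebridge 0.5049, Fernley 2.9093, Oakdale 0.9331.
Lower quotas: Pinehurst 0, Millford 4, Ashgrove 4, Rivermont 2, Stonebridge 0, Fernley 2, Oakdale 0 (sum 12, leaving 5 seats).
Remainders in descending order: Oakdale 0.9331, Pinehurst 0.9221, Fernley 0.9093, Ashgrove 0.7162, Millford 0.6433, Stonebridge 0.5049, Rivermont 0.3711.
Largest remainders: Oakdale, Pinehurst, Fernley, Ashgrove, Millford receive the extra seats.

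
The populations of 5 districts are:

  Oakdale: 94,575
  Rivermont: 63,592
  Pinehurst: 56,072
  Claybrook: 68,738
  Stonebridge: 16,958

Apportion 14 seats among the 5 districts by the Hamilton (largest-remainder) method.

Total 299935; standard divisor 299935/14 ≈ 21423.929.
Standard quotas: Oakdale 4.4145, Rivermont 2.9683, Pinehurst 2.6173, Claybrook 3.2085, Stonebridge 0.7915.
Lower quotas: Oakdale 4, Rivermont 2, Pinehurst 2, Claybrook 3, Stonebridge 0 (sum 11, leaving 3 seats).
Remainders in descending order: Rivermont 0.9683, Stonebridge 0.7915, Pinehurst 0.6173, Oakdale 0.4145, Claybrook 0.2085.
Largest remainders: Rivermont, Stonebridge, Pinehurst receive the extra seats.

Oakdale 4, Rivermont 3, Pinehurst 3, Claybrook 3, Stonebridge 1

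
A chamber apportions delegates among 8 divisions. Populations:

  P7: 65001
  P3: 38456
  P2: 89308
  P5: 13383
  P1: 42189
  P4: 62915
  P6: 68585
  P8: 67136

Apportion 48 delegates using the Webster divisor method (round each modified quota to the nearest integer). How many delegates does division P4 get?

Standard divisor 446973/48 ≈ 9311.938; standard quotas: P7 6.980, P3 4.130, P2 9.591, P5 1.437, P1 4.531, P4 6.756, P6 7.365, P8 7.210.
Rounding to the nearest integer gives P7 7, P3 4, P2 10, P5 1, P1 5, P4 7, P6 7, P8 7 — total 48, matching the house size, so no adjustment is needed.
P4 receives 7.

7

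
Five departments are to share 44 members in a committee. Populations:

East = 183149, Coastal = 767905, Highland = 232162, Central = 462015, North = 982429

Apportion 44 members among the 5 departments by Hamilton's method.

Standard divisor: 2627660 ÷ 44 ≈ 59719.545.
Standard quotas: East 3.0668, Coastal 12.8585, Highland 3.8875, Central 7.7364, North 16.4507.
Lower quotas: East 3, Coastal 12, Highland 3, Central 7, North 16 (sum 41, leaving 3 seats).
Remainders in descending order: Highland 0.8875, Coastal 0.8585, Central 0.7364, North 0.4507, East 0.0668.
The surplus seats go to Highland, Coastal, Central.

East 3; Coastal 13; Highland 4; Central 8; North 16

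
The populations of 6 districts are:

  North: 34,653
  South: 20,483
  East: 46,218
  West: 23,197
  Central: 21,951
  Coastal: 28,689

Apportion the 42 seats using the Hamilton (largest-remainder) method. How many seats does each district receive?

Total 175191; standard divisor 175191/42 ≈ 4171.214.
Standard quotas: North 8.3077, South 4.9106, East 11.0802, West 5.5612, Central 5.2625, Coastal 6.8779.
Lower quotas: North 8, South 4, East 11, West 5, Central 5, Coastal 6 (sum 39, leaving 3 seats).
Remainders in descending order: South 0.9106, Coastal 0.8779, West 0.5612, North 0.3077, Central 0.2625, East 0.0802.
Largest remainders: South, Coastal, West receive the extra seats.

North: 8, South: 5, East: 11, West: 6, Central: 5, Coastal: 7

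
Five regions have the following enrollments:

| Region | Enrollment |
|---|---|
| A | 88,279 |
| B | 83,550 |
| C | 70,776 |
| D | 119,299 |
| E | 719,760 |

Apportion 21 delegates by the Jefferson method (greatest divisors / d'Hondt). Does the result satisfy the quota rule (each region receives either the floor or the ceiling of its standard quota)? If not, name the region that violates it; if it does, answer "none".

Standard quotas: A 1.714, B 1.622, C 1.374, D 2.316, E 13.974.
Jefferson allocation: A 1, B 1, C 1, D 2, E 16.
E has quota 13.974 (lower 13, upper 14) but receives 16 — outside the quota interval.

E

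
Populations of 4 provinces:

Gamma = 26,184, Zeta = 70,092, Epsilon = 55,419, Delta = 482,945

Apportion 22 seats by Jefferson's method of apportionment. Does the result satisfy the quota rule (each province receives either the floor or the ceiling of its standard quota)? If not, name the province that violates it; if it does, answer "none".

Standard quotas: Gamma 0.908, Zeta 2.430, Epsilon 1.921, Delta 16.741.
Jefferson allocation: Gamma 0, Zeta 2, Epsilon 2, Delta 18.
Delta has quota 16.741 (lower 16, upper 17) but receives 18 — outside the quota interval.

Delta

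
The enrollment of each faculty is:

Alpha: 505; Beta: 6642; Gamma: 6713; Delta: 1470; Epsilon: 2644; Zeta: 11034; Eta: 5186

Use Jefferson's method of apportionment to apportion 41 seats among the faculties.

Standard divisor 34194/41 ≈ 834; standard quotas: Alpha 0.606, Beta 7.964, Gamma 8.049, Delta 1.763, Epsilon 3.170, Zeta 13.230, Eta 6.218.
Rounding down gives 0, 7, 8, 1, 3, 13, 6 = 38 seats, so the divisor must be adjusted.
With modified divisor 743: modified quotas Alpha 0.680, Beta 8.939, Gamma 9.035, Delta 1.978, Epsilon 3.559, Zeta 14.851, Eta 6.980.
Rounding down: Alpha 0, Beta 8, Gamma 9, Delta 1, Epsilon 3, Zeta 14, Eta 6 (total 41).

Alpha 0, Beta 8, Gamma 9, Delta 1, Epsilon 3, Zeta 14, Eta 6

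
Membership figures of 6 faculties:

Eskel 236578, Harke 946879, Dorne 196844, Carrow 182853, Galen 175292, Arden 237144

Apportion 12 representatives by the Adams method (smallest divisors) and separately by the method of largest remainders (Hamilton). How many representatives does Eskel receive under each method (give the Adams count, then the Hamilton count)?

2 and 1

Adams: Eskel 2, Harke 5, Dorne 1, Carrow 1, Galen 1, Arden 2.
Hamilton: Eskel 1, Harke 6, Dorne 1, Carrow 1, Galen 1, Arden 2.
Eskel gets 2 under Adams and 1 under Hamilton.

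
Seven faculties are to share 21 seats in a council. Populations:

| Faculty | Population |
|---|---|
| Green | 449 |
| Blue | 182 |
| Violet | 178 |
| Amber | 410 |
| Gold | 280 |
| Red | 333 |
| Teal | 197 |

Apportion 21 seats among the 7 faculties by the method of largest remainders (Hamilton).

The standard divisor is 2029/21 ≈ 96.619.
Standard quotas: Green 4.647, Blue 1.884, Violet 1.842, Amber 4.243, Gold 2.898, Red 3.447, Teal 2.039.
Lower quotas: Green 4, Blue 1, Violet 1, Amber 4, Gold 2, Red 3, Teal 2 (sum 17, leaving 4 seats).
Remainders in descending order: Gold 0.898, Blue 0.884, Violet 0.842, Green 0.647, Red 0.447, Amber 0.243, Teal 0.039.
Largest remainders: Gold, Blue, Violet, Green receive the extra seats.

Green 5, Blue 2, Violet 2, Amber 4, Gold 3, Red 3, Teal 2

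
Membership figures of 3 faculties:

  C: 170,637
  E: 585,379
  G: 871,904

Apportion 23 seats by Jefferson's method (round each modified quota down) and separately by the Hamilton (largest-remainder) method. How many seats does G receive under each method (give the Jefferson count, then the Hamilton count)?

Jefferson: C 2, E 8, G 13.
Hamilton: C 3, E 8, G 12.
G gets 13 under Jefferson and 12 under Hamilton.

13 and 12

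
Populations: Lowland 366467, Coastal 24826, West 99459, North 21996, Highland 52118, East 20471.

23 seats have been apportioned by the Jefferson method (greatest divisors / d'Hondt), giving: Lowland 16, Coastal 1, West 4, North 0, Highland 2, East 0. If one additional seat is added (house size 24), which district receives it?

Priority for the next seat is population ÷ (current seats + 1).
Priorities: Lowland 21556.882, Coastal 12413.000, West 19891.800, North 21996.000, Highland 17372.667, East 20471.000.
Highest priority: North.

North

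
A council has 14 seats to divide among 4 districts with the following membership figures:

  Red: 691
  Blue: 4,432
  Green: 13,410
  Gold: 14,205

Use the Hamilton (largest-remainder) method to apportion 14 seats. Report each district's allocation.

Red 0, Blue 2, Green 6, Gold 6

Total 32738; standard divisor 32738/14 ≈ 2338.429.
Standard quotas: Red 0.2955, Blue 1.8953, Green 5.7346, Gold 6.0746.
Lower quotas: Red 0, Blue 1, Green 5, Gold 6 (sum 12, leaving 2 seats).
Remainders in descending order: Blue 0.8953, Green 0.7346, Red 0.2955, Gold 0.0746.
The surplus seats go to Blue, Green.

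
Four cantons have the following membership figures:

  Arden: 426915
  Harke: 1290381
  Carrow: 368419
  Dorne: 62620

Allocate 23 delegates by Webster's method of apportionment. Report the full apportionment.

Arden 4, Harke 14, Carrow 4, Dorne 1

Standard divisor 2148335/23 ≈ 93405.87; standard quotas: Arden 4.571, Harke 13.815, Carrow 3.944, Dorne 0.670.
Rounding to the nearest integer gives 5, 14, 4, 1 = 24 seats, so the divisor must be adjusted.
With modified divisor 95369.6: modified quotas Arden 4.476, Harke 13.530, Carrow 3.863, Dorne 0.657.
Rounding to the nearest integer: Arden 4, Harke 14, Carrow 4, Dorne 1 (total 23).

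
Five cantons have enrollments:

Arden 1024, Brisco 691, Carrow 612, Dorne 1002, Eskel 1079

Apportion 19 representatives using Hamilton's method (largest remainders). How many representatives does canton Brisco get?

3

Total 4408; standard divisor 4408/19 = 232.
Standard quotas: Arden 4.414, Brisco 2.978, Carrow 2.638, Dorne 4.319, Eskel 4.651.
Lower quotas: Arden 4, Brisco 2, Carrow 2, Dorne 4, Eskel 4 (sum 16, leaving 3 seats).
Remainders in descending order: Brisco 0.978, Eskel 0.651, Carrow 0.638, Arden 0.414, Dorne 0.319.
The surplus seats go to Brisco, Eskel, Carrow.
Brisco receives 3.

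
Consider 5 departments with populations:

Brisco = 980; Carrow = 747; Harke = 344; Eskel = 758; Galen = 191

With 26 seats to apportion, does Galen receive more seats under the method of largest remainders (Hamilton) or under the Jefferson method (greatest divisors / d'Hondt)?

Hamilton: Brisco 8, Carrow 6, Harke 3, Eskel 7, Galen 2.
Jefferson: Brisco 9, Carrow 6, Harke 3, Eskel 7, Galen 1.
Galen gets 2 under Hamilton and 1 under Jefferson.

Hamilton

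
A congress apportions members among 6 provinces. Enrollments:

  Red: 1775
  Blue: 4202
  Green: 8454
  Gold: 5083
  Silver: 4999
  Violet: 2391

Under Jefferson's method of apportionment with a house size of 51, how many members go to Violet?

4

Standard divisor 26904/51 ≈ 527.529; standard quotas: Red 3.365, Blue 7.965, Green 16.026, Gold 9.635, Silver 9.476, Violet 4.532.
Rounding down gives 3, 7, 16, 9, 9, 4 = 48 seats, so the divisor must be adjusted.
With modified divisor 498.6: modified quotas Red 3.560, Blue 8.428, Green 16.955, Gold 10.195, Silver 10.026, Violet 4.795.
Rounding down: Red 3, Blue 8, Green 16, Gold 10, Silver 10, Violet 4 (total 51).
Violet receives 4.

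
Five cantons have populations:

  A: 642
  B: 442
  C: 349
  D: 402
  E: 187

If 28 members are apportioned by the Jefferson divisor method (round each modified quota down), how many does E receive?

2

Standard divisor 2022/28 ≈ 72.214; standard quotas: A 8.890, B 6.121, C 4.833, D 5.567, E 2.590.
Rounding down gives 8, 6, 4, 5, 2 = 25 seats, so the divisor must be adjusted.
With modified divisor 66: modified quotas A 9.727, B 6.697, C 5.288, D 6.091, E 2.833.
Rounding down: A 9, B 6, C 5, D 6, E 2 (total 28).
E receives 2.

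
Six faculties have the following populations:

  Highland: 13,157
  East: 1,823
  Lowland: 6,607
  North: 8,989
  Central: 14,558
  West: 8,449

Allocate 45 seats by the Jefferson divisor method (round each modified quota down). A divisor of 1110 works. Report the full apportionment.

With modified divisor 1110: modified quotas Highland 11.853, East 1.642, Lowland 5.952, North 8.098, Central 13.115, West 7.612.
Rounding down: Highland 11, East 1, Lowland 5, North 8, Central 13, West 7 (total 45).

Highland 11; East 1; Lowland 5; North 8; Central 13; West 7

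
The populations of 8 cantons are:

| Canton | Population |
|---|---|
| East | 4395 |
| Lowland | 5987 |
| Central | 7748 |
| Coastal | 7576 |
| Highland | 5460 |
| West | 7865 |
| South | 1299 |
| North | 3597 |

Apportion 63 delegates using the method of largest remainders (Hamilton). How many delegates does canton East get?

6

The standard divisor is 43927/63 ≈ 697.254.
Standard quotas: East 6.3033, Lowland 8.5865, Central 11.1122, Coastal 10.8655, Highland 7.8307, West 11.2800, South 1.8630, North 5.1588.
Lower quotas: East 6, Lowland 8, Central 11, Coastal 10, Highland 7, West 11, South 1, North 5 (sum 59, leaving 4 seats).
Remainders in descending order: Coastal 0.8655, South 0.8630, Highland 0.8307, Lowland 0.5865, East 0.3033, West 0.2800, North 0.1588, Central 0.1122.
The surplus seats go to Coastal, South, Highland, Lowland.
East receives 6.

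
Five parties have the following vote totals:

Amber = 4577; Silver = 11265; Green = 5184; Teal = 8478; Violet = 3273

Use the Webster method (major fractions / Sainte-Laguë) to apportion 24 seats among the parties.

Amber 3; Silver 9; Green 4; Teal 6; Violet 2

Standard divisor 32777/24 ≈ 1365.708; standard quotas: Amber 3.351, Silver 8.248, Green 3.796, Teal 6.208, Violet 2.397.
Rounding to the nearest integer gives 3, 8, 4, 6, 2 = 23 seats, so the divisor must be adjusted.
With modified divisor 1320: modified quotas Amber 3.467, Silver 8.534, Green 3.927, Teal 6.423, Violet 2.480.
Rounding to the nearest integer: Amber 3, Silver 9, Green 4, Teal 6, Violet 2 (total 24).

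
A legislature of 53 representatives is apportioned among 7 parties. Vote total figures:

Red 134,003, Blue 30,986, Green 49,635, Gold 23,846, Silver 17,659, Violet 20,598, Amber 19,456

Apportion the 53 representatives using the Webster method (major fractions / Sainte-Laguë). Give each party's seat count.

Red=24, Blue=6, Green=9, Gold=4, Silver=3, Violet=4, Amber=3

Standard divisor 296183/53 ≈ 5588.358; standard quotas: Red 23.979, Blue 5.545, Green 8.882, Gold 4.267, Silver 3.160, Violet 3.686, Amber 3.482.
Rounding to the nearest integer gives Red 24, Blue 6, Green 9, Gold 4, Silver 3, Violet 4, Amber 3 — total 53, matching the house size, so no adjustment is needed.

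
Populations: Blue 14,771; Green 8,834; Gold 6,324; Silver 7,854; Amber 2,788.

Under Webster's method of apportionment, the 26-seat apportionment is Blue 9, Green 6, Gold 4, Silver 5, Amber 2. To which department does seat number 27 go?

Priority for the next seat is population ÷ (current seats + 0.5).
Priorities: Blue 1554.842, Green 1359.077, Gold 1405.333, Silver 1428.000, Amber 1115.200.
Highest priority: Blue.

Blue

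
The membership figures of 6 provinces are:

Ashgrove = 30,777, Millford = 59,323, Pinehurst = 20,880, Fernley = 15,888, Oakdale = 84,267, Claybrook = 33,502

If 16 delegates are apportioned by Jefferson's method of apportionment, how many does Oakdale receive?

6

Standard divisor 244637/16 ≈ 15289.812; standard quotas: Ashgrove 2.013, Millford 3.880, Pinehurst 1.366, Fernley 1.039, Oakdale 5.511, Claybrook 2.191.
Rounding down gives 2, 3, 1, 1, 5, 2 = 14 seats, so the divisor must be adjusted.
With modified divisor 13000: modified quotas Ashgrove 2.367, Millford 4.563, Pinehurst 1.606, Fernley 1.222, Oakdale 6.482, Claybrook 2.577.
Rounding down: Ashgrove 2, Millford 4, Pinehurst 1, Fernley 1, Oakdale 6, Claybrook 2 (total 16).
Oakdale receives 6.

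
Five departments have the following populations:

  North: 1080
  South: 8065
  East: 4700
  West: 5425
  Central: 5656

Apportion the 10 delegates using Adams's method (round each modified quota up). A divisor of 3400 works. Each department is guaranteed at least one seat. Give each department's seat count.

With modified divisor 3400: modified quotas North 0.318, South 2.372, East 1.382, West 1.596, Central 1.664.
Rounding up: North 1, South 3, East 2, West 2, Central 2 (total 10).

North=1, South=3, East=2, West=2, Central=2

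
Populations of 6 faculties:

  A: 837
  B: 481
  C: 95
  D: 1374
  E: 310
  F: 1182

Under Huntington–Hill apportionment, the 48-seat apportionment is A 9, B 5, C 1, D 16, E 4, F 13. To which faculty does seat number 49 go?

A

Priority for the next seat is population ÷ (√(s·(s+1))).
Priorities: A 88.228, B 87.818, C 67.175, D 83.311, E 69.318, F 87.616.
Highest priority: A.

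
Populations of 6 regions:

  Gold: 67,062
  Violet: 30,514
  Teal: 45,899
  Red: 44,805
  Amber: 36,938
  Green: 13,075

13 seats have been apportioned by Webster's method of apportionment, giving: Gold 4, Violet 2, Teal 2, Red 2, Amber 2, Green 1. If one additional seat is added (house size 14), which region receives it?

Priority for the next seat is population ÷ (current seats + 0.5).
Priorities: Gold 14902.667, Violet 12205.600, Teal 18359.600, Red 17922.000, Amber 14775.200, Green 8716.667.
Highest priority: Teal.

Teal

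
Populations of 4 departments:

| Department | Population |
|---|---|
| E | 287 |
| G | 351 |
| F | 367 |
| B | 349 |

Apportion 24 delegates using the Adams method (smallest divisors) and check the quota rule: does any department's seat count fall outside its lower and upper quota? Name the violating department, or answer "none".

none

Standard quotas: E 5.087, G 6.222, F 6.505, B 6.186.
Adams allocation: E 5, G 6, F 7, B 6.
Every allocation lies between the lower and upper quota.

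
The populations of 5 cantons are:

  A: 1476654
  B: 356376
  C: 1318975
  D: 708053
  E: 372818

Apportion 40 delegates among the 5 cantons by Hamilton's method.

The standard divisor is 4232876/40 ≈ 105821.9.
Standard quotas: A 13.9541, B 3.3677, C 12.4641, D 6.6910, E 3.5231.
Lower quotas: A 13, B 3, C 12, D 6, E 3 (sum 37, leaving 3 seats).
Remainders in descending order: A 0.9541, D 0.6910, E 0.5231, C 0.4641, B 0.3677.
Largest remainders: A, D, E receive the extra seats.

A=14, B=3, C=12, D=7, E=4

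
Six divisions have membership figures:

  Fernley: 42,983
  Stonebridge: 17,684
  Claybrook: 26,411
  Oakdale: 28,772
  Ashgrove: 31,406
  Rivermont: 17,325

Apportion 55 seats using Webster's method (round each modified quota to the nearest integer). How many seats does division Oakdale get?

Standard divisor 164581/55 ≈ 2992.382; standard quotas: Fernley 14.364, Stonebridge 5.910, Claybrook 8.826, Oakdale 9.615, Ashgrove 10.495, Rivermont 5.790.
Rounding to the nearest integer gives Fernley 14, Stonebridge 6, Claybrook 9, Oakdale 10, Ashgrove 10, Rivermont 6 — total 55, matching the house size, so no adjustment is needed.
Oakdale receives 10.

10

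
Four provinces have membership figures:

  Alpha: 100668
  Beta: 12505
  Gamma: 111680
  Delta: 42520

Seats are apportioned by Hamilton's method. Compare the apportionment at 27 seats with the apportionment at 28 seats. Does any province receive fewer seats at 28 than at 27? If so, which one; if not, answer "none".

Delta

At 27 seats: Alpha 10, Beta 1, Gamma 11, Delta 5.
At 28 seats: Alpha 11, Beta 1, Gamma 12, Delta 4.
Delta drops from 5 to 4.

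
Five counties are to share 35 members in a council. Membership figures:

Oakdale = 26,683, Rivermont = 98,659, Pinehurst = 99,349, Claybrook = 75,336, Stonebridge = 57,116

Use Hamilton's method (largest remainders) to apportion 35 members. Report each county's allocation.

Total 357143; standard divisor 357143/35 ≈ 10204.086.
Standard quotas: Oakdale 2.6149, Rivermont 9.6686, Pinehurst 9.7362, Claybrook 7.3829, Stonebridge 5.5974.
Lower quotas: Oakdale 2, Rivermont 9, Pinehurst 9, Claybrook 7, Stonebridge 5 (sum 32, leaving 3 seats).
Remainders in descending order: Pinehurst 0.7362, Rivermont 0.6686, Oakdale 0.6149, Stonebridge 0.5974, Claybrook 0.3829.
The surplus seats go to Pinehurst, Rivermont, Oakdale.

Oakdale=3, Rivermont=10, Pinehurst=10, Claybrook=7, Stonebridge=5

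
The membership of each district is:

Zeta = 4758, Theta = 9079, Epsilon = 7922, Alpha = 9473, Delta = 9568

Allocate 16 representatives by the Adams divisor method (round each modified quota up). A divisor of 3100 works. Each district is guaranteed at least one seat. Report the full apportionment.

With modified divisor 3100: modified quotas Zeta 1.535, Theta 2.929, Epsilon 2.555, Alpha 3.056, Delta 3.086.
Rounding up: Zeta 2, Theta 3, Epsilon 3, Alpha 4, Delta 4 (total 16).

Zeta: 2; Theta: 3; Epsilon: 3; Alpha: 4; Delta: 4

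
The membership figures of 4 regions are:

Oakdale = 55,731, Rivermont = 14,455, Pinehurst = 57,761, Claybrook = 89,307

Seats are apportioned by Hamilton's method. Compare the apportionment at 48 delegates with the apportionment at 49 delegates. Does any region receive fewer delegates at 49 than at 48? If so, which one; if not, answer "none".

none

At 48 seats: Oakdale 12, Rivermont 3, Pinehurst 13, Claybrook 20.
At 49 seats: Oakdale 13, Rivermont 3, Pinehurst 13, Claybrook 20.
No region's allocation decreased.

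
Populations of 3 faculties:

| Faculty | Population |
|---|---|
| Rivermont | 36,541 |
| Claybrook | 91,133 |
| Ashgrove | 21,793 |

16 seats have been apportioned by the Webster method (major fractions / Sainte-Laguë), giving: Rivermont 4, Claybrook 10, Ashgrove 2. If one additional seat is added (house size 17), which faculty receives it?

Ashgrove

Priority for the next seat is population ÷ (current seats + 0.5).
Priorities: Rivermont 8120.222, Claybrook 8679.333, Ashgrove 8717.200.
Highest priority: Ashgrove.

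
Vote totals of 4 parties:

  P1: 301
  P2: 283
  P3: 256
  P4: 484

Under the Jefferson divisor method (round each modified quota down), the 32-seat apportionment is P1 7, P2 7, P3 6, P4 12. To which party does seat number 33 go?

P1

Priority for the next seat is population ÷ (current seats + 1).
Priorities: P1 37.625, P2 35.375, P3 36.571, P4 37.231.
Highest priority: P1.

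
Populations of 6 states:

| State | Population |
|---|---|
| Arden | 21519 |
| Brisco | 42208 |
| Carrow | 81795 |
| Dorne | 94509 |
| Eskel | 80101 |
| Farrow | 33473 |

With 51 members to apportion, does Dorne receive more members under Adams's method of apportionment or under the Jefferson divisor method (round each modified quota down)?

Jefferson

Adams: Arden 3, Brisco 6, Carrow 12, Dorne 13, Eskel 12, Farrow 5.
Jefferson: Arden 3, Brisco 6, Carrow 12, Dorne 14, Eskel 11, Farrow 5.
Dorne gets 13 under Adams and 14 under Jefferson.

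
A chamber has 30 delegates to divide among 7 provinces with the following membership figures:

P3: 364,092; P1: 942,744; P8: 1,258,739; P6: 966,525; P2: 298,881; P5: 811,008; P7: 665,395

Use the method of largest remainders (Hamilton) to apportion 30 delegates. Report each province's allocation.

P3=2, P1=5, P8=7, P6=5, P2=2, P5=5, P7=4

Standard divisor: 5307384 ÷ 30 ≈ 176912.8.
Standard quotas: P3 2.0580, P1 5.3289, P8 7.1150, P6 5.4633, P2 1.6894, P5 4.5842, P7 3.7611.
Lower quotas: P3 2, P1 5, P8 7, P6 5, P2 1, P5 4, P7 3 (sum 27, leaving 3 seats).
Remainders in descending order: P7 0.7611, P2 0.6894, P5 0.5842, P6 0.4633, P1 0.3289, P8 0.1150, P3 0.0580.
Largest remainders: P7, P2, P5 receive the extra seats.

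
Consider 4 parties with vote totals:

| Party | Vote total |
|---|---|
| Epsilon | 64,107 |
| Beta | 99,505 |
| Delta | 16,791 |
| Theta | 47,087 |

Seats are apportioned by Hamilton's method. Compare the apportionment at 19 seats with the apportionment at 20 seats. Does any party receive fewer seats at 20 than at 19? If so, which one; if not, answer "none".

Delta

At 19 seats: Epsilon 5, Beta 8, Delta 2, Theta 4.
At 20 seats: Epsilon 6, Beta 9, Delta 1, Theta 4.
Delta drops from 2 to 1.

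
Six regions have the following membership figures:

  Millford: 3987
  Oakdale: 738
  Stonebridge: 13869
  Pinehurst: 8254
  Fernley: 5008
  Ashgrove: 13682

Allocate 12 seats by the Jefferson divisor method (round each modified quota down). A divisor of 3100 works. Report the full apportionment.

Millford: 1; Oakdale: 0; Stonebridge: 4; Pinehurst: 2; Fernley: 1; Ashgrove: 4

With modified divisor 3100: modified quotas Millford 1.286, Oakdale 0.238, Stonebridge 4.474, Pinehurst 2.663, Fernley 1.615, Ashgrove 4.414.
Rounding down: Millford 1, Oakdale 0, Stonebridge 4, Pinehurst 2, Fernley 1, Ashgrove 4 (total 12).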